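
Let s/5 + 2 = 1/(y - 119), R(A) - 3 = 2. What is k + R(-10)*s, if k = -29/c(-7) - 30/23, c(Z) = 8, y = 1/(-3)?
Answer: -1816053/32936 ≈ -55.139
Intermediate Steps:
y = -1/3 ≈ -0.33333
R(A) = 5 (R(A) = 3 + 2 = 5)
s = -3595/358 (s = -10 + 5/(-1/3 - 119) = -10 + 5/(-358/3) = -10 + 5*(-3/358) = -10 - 15/358 = -3595/358 ≈ -10.042)
k = -907/184 (k = -29/8 - 30/23 = -907/184 ≈ -4.9293)
k + R(-10)*s = -907/184 + 5*(-3595/358) = -907/184 - 17975/358 = -1816053/32936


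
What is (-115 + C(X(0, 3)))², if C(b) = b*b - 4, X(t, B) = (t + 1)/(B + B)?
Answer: 18344089/1296 ≈ 14154.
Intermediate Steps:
X(t, B) = (1 + t)/(2*B) (X(t, B) = (1 + t)/((2*B)) = (1 + t)*(1/(2*B)) = (1 + t)/(2*B))
C(b) = -4 + b² (C(b) = b² - 4 = -4 + b²)
(-115 + C(X(0, 3)))² = (-115 + (-4 + ((½)*(1 + 0)/3)²))² = (-115 + (-4 + ((½)*(⅓)*1)²))² = (-115 + (-4 + (⅙)²))² = (-115 + (-4 + 1/36))² = (-115 - 143/36)² = (-4283/36)² = 18344089/1296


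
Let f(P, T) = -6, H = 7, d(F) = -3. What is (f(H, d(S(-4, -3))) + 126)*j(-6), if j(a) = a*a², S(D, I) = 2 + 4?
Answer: -25920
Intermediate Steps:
S(D, I) = 6
j(a) = a³
(f(H, d(S(-4, -3))) + 126)*j(-6) = (-6 + 126)*(-6)³ = 120*(-216) = -25920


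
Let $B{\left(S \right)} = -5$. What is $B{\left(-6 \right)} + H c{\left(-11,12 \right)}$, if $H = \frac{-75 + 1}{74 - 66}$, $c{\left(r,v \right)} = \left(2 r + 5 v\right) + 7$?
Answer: $- \frac{1685}{4} \approx -421.25$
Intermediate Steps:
$c{\left(r,v \right)} = 7 + 2 r + 5 v$
$H = - \frac{37}{4}$ ($H = - \frac{74}{74 - 66} = - \frac{74}{8} = \left(-74\right) \frac{1}{8} = - \frac{37}{4} \approx -9.25$)
$B{\left(-6 \right)} + H c{\left(-11,12 \right)} = -5 - \frac{37 \left(7 + 2 \left(-11\right) + 5 \cdot 12\right)}{4} = -5 - \frac{37 \left(7 - 22 + 60\right)}{4} = -5 - \frac{1665}{4} = - \frac{1685}{4}$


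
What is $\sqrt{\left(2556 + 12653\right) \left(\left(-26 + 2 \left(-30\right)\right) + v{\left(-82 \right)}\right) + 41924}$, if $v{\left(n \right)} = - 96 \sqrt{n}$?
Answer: $\sqrt{-1266050 - 1460064 i \sqrt{82}} \approx 2451.1 - 2697.0 i$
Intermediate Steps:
$\sqrt{\left(2556 + 12653\right) \left(\left(-26 + 2 \left(-30\right)\right) + v{\left(-82 \right)}\right) + 41924} = \sqrt{\left(2556 + 12653\right) \left(\left(-26 + 2 \left(-30\right)\right) - 96 \sqrt{-82}\right) + 41924} = \sqrt{15209 \left(\left(-26 - 60\right) - 96 i \sqrt{82}\right) + 41924} = \sqrt{15209 \left(-86 - 96 i \sqrt{82}\right) + 41924} = \sqrt{\left(-1307974 - 1460064 i \sqrt{82}\right) + 41924} = \sqrt{-1266050 - 1460064 i \sqrt{82}}$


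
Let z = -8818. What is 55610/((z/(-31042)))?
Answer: 863122810/4409 ≈ 1.9576e+5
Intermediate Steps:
55610/((z/(-31042))) = 55610/((-8818/(-31042))) = 55610/((-8818*(-1/31042))) = 55610/(4409/15521) = 55610*(15521/4409) = 863122810/4409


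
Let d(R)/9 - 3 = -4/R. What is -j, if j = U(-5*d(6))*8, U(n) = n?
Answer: 840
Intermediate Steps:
d(R) = 27 - 36/R (d(R) = 27 + 9*(-4/R) = 27 - 36/R)
j = -840 (j = -5*(27 - 36/6)*8 = -5*(27 - 36*⅙)*8 = -5*(27 - 6)*8 = -5*21*8 = -105*8 = -840)
-j = -1*(-840) = 840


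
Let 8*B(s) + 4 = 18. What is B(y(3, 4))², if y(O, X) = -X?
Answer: 49/16 ≈ 3.0625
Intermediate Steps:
B(s) = 7/4 (B(s) = -½ + (⅛)*18 = -½ + 9/4 = 7/4)
B(y(3, 4))² = (7/4)² = 49/16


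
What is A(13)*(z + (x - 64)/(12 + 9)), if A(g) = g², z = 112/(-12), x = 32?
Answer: -12844/7 ≈ -1834.9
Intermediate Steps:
z = -28/3 (z = 112*(-1/12) = -28/3 ≈ -9.3333)
A(13)*(z + (x - 64)/(12 + 9)) = 13²*(-28/3 + (32 - 64)/(12 + 9)) = 169*(-28/3 - 32/21) = 169*(-76/7) = -12844/7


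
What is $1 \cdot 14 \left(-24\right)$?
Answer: $-336$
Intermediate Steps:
$1 \cdot 14 \left(-24\right) = 14 \left(-24\right) = -336$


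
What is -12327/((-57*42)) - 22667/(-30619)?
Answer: 20557391/3490566 ≈ 5.8894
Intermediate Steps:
-12327/((-57*42)) - 22667/(-30619) = -12327/(-2394) - 22667*(-1/30619) = -12327*(-1/2394) + 22667/30619 = 587/114 + 22667/30619 = 20557391/3490566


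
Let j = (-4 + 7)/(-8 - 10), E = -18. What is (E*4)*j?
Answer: 12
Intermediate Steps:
j = -⅙ (j = 3/(-18) = 3*(-1/18) = -⅙ ≈ -0.16667)
(E*4)*j = -18*4*(-⅙) = -72*(-⅙) = 12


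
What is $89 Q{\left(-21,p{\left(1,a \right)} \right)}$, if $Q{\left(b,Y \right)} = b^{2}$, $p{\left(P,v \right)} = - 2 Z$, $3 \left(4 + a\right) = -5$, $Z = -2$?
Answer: $39249$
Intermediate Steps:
$a = - \frac{17}{3}$ ($a = -4 + \frac{1}{3} \left(-5\right) = -4 - \frac{5}{3} = - \frac{17}{3} \approx -5.6667$)
$p{\left(P,v \right)} = 4$ ($p{\left(P,v \right)} = \left(-2\right) \left(-2\right) = 4$)
$89 Q{\left(-21,p{\left(1,a \right)} \right)} = 89 \left(-21\right)^{2} = 89 \cdot 441 = 39249$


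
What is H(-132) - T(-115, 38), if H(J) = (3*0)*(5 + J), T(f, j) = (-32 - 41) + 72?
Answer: 1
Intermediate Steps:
T(f, j) = -1 (T(f, j) = -73 + 72 = -1)
H(J) = 0 (H(J) = 0*(5 + J) = 0)
H(-132) - T(-115, 38) = 0 - 1*(-1) = 0 + 1 = 1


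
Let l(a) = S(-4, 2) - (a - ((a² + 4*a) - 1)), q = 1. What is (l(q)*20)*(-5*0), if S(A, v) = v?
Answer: 0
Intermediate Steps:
l(a) = 1 + a² + 3*a (l(a) = 2 - (a - ((a² + 4*a) - 1)) = 2 - (a - (-1 + a² + 4*a)) = 2 - (a + (1 - a² - 4*a)) = 2 - (1 - a² - 3*a) = 2 + (-1 + a² + 3*a) = 1 + a² + 3*a)
(l(q)*20)*(-5*0) = ((1 + 1² + 3*1)*20)*(-5*0) = ((1 + 1 + 3)*20)*0 = (5*20)*0 = 100*0 = 0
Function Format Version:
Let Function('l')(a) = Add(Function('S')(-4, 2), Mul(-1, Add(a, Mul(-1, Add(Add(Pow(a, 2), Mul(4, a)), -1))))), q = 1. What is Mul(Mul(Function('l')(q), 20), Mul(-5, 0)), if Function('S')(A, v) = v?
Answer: 0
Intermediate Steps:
Function('l')(a) = Add(1, Pow(a, 2), Mul(3, a)) (Function('l')(a) = Add(2, Mul(-1, Add(a, Mul(-1, Add(Add(Pow(a, 2), Mul(4, a)), -1))))) = Add(2, Mul(-1, Add(a, Mul(-1, Add(-1, Pow(a, 2), Mul(4, a)))))) = Add(2, Mul(-1, Add(a, Add(1, Mul(-1, Pow(a, 2)), Mul(-4, a))))) = Add(2, Mul(-1, Add(1, Mul(-1, Pow(a, 2)), Mul(-3, a)))) = Add(2, Add(-1, Pow(a, 2), Mul(3, a))) = Add(1, Pow(a, 2), Mul(3, a)))
Mul(Mul(Function('l')(q), 20), Mul(-5, 0)) = Mul(Mul(Add(1, Pow(1, 2), Mul(3, 1)), 20), Mul(-5, 0)) = Mul(Mul(Add(1, 1, 3), 20), 0) = Mul(Mul(5, 20), 0) = Mul(100, 0) = 0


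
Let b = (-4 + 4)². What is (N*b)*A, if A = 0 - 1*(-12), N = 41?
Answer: 0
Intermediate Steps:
A = 12 (A = 0 + 12 = 12)
b = 0 (b = 0² = 0)
(N*b)*A = (41*0)*12 = 0*12 = 0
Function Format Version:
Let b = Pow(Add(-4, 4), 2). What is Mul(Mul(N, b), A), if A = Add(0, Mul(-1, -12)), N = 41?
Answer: 0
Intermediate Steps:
A = 12 (A = Add(0, 12) = 12)
b = 0 (b = Pow(0, 2) = 0)
Mul(Mul(N, b), A) = Mul(Mul(41, 0), 12) = Mul(0, 12) = 0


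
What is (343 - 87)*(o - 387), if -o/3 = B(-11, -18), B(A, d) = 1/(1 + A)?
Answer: -494976/5 ≈ -98995.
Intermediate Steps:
o = 3/10 (o = -3/(1 - 11) = -3/(-10) = -3*(-⅒) = 3/10 ≈ 0.30000)
(343 - 87)*(o - 387) = (343 - 87)*(3/10 - 387) = 256*(-3867/10) = -494976/5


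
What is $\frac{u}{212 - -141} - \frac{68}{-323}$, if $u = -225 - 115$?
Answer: $- \frac{5048}{6707} \approx -0.75265$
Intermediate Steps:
$u = -340$ ($u = -225 - 115 = -340$)
$\frac{u}{212 - -141} - \frac{68}{-323} = - \frac{340}{212 - -141} - \frac{68}{-323} = - \frac{340}{212 + 141} - - \frac{4}{19} = - \frac{340}{353} + \frac{4}{19} = - \frac{5048}{6707}$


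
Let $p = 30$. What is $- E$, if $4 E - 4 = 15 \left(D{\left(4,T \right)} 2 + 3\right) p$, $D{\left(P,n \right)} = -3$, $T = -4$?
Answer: $\frac{673}{2} \approx 336.5$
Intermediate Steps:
$E = - \frac{673}{2}$ ($E = 1 + \frac{15 \left(\left(-3\right) 2 + 3\right) 30}{4} = 1 + \frac{15 \left(-6 + 3\right) 30}{4} = 1 + \frac{15 \left(-3\right) 30}{4} = 1 + \frac{\left(-45\right) 30}{4} = 1 + \frac{1}{4} \left(-1350\right) = 1 - \frac{675}{2} = - \frac{673}{2} \approx -336.5$)
$- E = \left(-1\right) \left(- \frac{673}{2}\right) = \frac{673}{2}$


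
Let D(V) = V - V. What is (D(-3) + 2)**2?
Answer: 4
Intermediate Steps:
D(V) = 0
(D(-3) + 2)**2 = (0 + 2)**2 = 2**2 = 4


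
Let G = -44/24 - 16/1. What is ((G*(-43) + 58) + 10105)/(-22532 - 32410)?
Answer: -65579/329652 ≈ -0.19893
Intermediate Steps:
G = -107/6 (G = -44*1/24 - 16*1 = -11/6 - 16 = -107/6 ≈ -17.833)
((G*(-43) + 58) + 10105)/(-22532 - 32410) = ((-107/6*(-43) + 58) + 10105)/(-22532 - 32410) = ((4601/6 + 58) + 10105)/(-54942) = (4949/6 + 10105)*(-1/54942) = (65579/6)*(-1/54942) = -65579/329652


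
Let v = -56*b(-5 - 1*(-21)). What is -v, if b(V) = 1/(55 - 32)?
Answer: 56/23 ≈ 2.4348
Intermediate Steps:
b(V) = 1/23
v = -56/23 (v = -56*1/23 = -56/23 ≈ -2.4348)
-v = -1*(-56/23) = 56/23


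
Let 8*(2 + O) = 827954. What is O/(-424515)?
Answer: -413969/1698060 ≈ -0.24379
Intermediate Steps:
O = 413969/4 (O = -2 + (⅛)*827954 = -2 + 413977/4 = 413969/4 ≈ 1.0349e+5)
O/(-424515) = (413969/4)/(-424515) = (413969/4)*(-1/424515) = -413969/1698060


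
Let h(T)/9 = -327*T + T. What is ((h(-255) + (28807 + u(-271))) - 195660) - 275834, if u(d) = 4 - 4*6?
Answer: 305463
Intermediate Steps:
h(T) = -2934*T (h(T) = 9*(-327*T + T) = 9*(-326*T) = -2934*T)
u(d) = -20 (u(d) = 4 - 24 = -20)
((h(-255) + (28807 + u(-271))) - 195660) - 275834 = ((-2934*(-255) + (28807 - 20)) - 195660) - 275834 = ((748170 + 28787) - 195660) - 275834 = (776957 - 195660) - 275834 = 581297 - 275834 = 305463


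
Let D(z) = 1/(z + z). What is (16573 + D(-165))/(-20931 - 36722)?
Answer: -5469089/19025490 ≈ -0.28746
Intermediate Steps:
D(z) = 1/(2*z)
(16573 + D(-165))/(-20931 - 36722) = (16573 + (½)/(-165))/(-20931 - 36722) = (16573 + (½)*(-1/165))/(-57653) = (16573 - 1/330)*(-1/57653) = (5469089/330)*(-1/57653) = -5469089/19025490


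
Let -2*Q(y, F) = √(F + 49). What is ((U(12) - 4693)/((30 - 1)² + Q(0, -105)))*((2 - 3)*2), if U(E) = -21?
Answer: 7928948/707295 + 9428*I*√14/707295 ≈ 11.21 + 0.049875*I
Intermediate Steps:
Q(y, F) = -√(49 + F)/2 (Q(y, F) = -√(F + 49)/2 = -√(49 + F)/2)
((U(12) - 4693)/((30 - 1)² + Q(0, -105)))*((2 - 3)*2) = ((-21 - 4693)/((30 - 1)² - √(49 - 105)/2))*((2 - 3)*2) = (-4714/(29² - I*√14))*(-1*2) = -4714/(841 - I*√14)*(-2) = 9428/(841 - I*√14)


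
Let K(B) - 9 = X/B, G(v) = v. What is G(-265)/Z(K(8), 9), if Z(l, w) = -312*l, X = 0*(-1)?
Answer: 265/2808 ≈ 0.094373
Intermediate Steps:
X = 0
K(B) = 9 (K(B) = 9 + 0/B = 9 + 0 = 9)
G(-265)/Z(K(8), 9) = -265/((-312*9)) = -265/(-2808) = -265*(-1/2808) = 265/2808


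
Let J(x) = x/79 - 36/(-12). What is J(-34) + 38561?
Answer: 3046522/79 ≈ 38564.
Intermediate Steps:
J(x) = 3 + x/79 (J(x) = x*(1/79) - 36*(-1/12) = x/79 + 3 = 3 + x/79)
J(-34) + 38561 = (3 + (1/79)*(-34)) + 38561 = (3 - 34/79) + 38561 = 203/79 + 38561 = 3046522/79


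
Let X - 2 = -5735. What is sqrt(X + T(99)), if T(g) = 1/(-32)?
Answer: I*sqrt(366914)/8 ≈ 75.717*I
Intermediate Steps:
T(g) = -1/32
X = -5733 (X = 2 - 5735 = -5733)
sqrt(X + T(99)) = sqrt(-5733 - 1/32) = sqrt(-183457/32) = I*sqrt(366914)/8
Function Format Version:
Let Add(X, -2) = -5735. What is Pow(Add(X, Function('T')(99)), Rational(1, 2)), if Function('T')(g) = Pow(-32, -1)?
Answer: Mul(Rational(1, 8), I, Pow(366914, Rational(1, 2))) ≈ Mul(75.717, I)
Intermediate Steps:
Function('T')(g) = Rational(-1, 32)
X = -5733 (X = Add(2, -5735) = -5733)
Pow(Add(X, Function('T')(99)), Rational(1, 2)) = Pow(Add(-5733, Rational(-1, 32)), Rational(1, 2)) = Pow(Rational(-183457, 32), Rational(1, 2)) = Mul(Rational(1, 8), I, Pow(366914, Rational(1, 2)))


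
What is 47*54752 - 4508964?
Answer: -1935620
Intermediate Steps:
47*54752 - 4508964 = 2573344 - 4508964 = -1935620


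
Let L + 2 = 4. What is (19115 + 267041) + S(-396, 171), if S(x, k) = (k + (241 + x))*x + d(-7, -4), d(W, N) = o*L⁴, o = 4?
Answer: 279884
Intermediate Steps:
L = 2 (L = -2 + 4 = 2)
d(W, N) = 64 (d(W, N) = 4*2⁴ = 4*16 = 64)
S(x, k) = 64 + x*(241 + k + x) (S(x, k) = (k + (241 + x))*x + 64 = (241 + k + x)*x + 64 = x*(241 + k + x) + 64 = 64 + x*(241 + k + x))
(19115 + 267041) + S(-396, 171) = (19115 + 267041) + (64 + (-396)² + 241*(-396) + 171*(-396)) = 286156 + (64 + 156816 - 95436 - 67716) = 286156 - 6272 = 279884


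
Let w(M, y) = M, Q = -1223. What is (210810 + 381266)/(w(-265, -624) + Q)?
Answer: -148019/372 ≈ -397.90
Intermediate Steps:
(210810 + 381266)/(w(-265, -624) + Q) = (210810 + 381266)/(-265 - 1223) = 592076/(-1488) = 592076*(-1/1488) = -148019/372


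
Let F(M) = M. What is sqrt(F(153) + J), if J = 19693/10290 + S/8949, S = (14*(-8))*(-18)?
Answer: sqrt(2983062672501870)/4385010 ≈ 12.455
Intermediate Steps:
S = 2016 (S = -112*(-18) = 2016)
J = 65659099/30695070 (J = 19693/10290 + 2016/8949 = 19693*(1/10290) + 2016*(1/8949) = 19693/10290 + 672/2983 = 65659099/30695070 ≈ 2.1391)
sqrt(F(153) + J) = sqrt(153 + 65659099/30695070) = sqrt(4762004809/30695070) = sqrt(2983062672501870)/4385010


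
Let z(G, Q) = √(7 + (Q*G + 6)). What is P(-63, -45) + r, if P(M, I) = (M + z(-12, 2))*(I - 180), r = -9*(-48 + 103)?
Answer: 13680 - 225*I*√11 ≈ 13680.0 - 746.24*I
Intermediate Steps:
z(G, Q) = √(13 + G*Q) (z(G, Q) = √(7 + (G*Q + 6)) = √(7 + (6 + G*Q)) = √(13 + G*Q))
r = -495 (r = -9*55 = -495)
P(M, I) = (-180 + I)*(M + I*√11) (P(M, I) = (M + √(13 - 12*2))*(I - 180) = (M + √(13 - 24))*(-180 + I) = (M + √(-11))*(-180 + I) = (M + I*√11)*(-180 + I) = (-180 + I)*(M + I*√11))
P(-63, -45) + r = (-180*(-63) - 45*(-63) - 180*I*√11 + I*(-45)*√11) - 495 = (11340 + 2835 - 180*I*√11 - 45*I*√11) - 495 = (14175 - 225*I*√11) - 495 = 13680 - 225*I*√11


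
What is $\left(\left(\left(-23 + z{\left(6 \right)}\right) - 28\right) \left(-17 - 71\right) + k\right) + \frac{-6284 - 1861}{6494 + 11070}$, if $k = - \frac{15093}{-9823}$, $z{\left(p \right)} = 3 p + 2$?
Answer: $\frac{470850122333}{172531172} \approx 2729.1$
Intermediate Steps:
$z{\left(p \right)} = 2 + 3 p$
$k = \frac{15093}{9823}$ ($k = \left(-15093\right) \left(- \frac{1}{9823}\right) = \frac{15093}{9823} \approx 1.5365$)
$\left(\left(\left(-23 + z{\left(6 \right)}\right) - 28\right) \left(-17 - 71\right) + k\right) + \frac{-6284 - 1861}{6494 + 11070} = \left(\left(\left(-23 + \left(2 + 3 \cdot 6\right)\right) - 28\right) \left(-17 - 71\right) + \frac{15093}{9823}\right) + \frac{-6284 - 1861}{6494 + 11070} = \left(\left(\left(-23 + \left(2 + 18\right)\right) - 28\right) \left(-88\right) + \frac{15093}{9823}\right) - \frac{8145}{17564} = \left(\left(\left(-23 + 20\right) - 28\right) \left(-88\right) + \frac{15093}{9823}\right) - \frac{8145}{17564} = \left(\left(-3 - 28\right) \left(-88\right) + \frac{15093}{9823}\right) - \frac{8145}{17564} = \left(\left(-31\right) \left(-88\right) + \frac{15093}{9823}\right) - \frac{8145}{17564} = \left(2728 + \frac{15093}{9823}\right) - \frac{8145}{17564} = \frac{26812237}{9823} - \frac{8145}{17564} = \frac{470850122333}{172531172}$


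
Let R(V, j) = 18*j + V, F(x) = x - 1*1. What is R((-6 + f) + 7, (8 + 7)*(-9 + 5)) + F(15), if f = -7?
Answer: -1072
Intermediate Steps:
F(x) = -1 + x (F(x) = x - 1 = -1 + x)
R(V, j) = V + 18*j
R((-6 + f) + 7, (8 + 7)*(-9 + 5)) + F(15) = (((-6 - 7) + 7) + 18*((8 + 7)*(-9 + 5))) + (-1 + 15) = ((-13 + 7) + 18*(15*(-4))) + 14 = (-6 + 18*(-60)) + 14 = (-6 - 1080) + 14 = -1086 + 14 = -1072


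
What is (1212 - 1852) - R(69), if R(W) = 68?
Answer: -708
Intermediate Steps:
(1212 - 1852) - R(69) = (1212 - 1852) - 1*68 = -640 - 68 = -708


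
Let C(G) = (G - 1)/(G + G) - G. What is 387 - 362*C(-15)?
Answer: -78541/15 ≈ -5236.1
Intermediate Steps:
C(G) = -G + (-1 + G)/(2*G) (C(G) = (-1 + G)/((2*G)) - G = (-1 + G)*(1/(2*G)) - G = (-1 + G)/(2*G) - G = -G + (-1 + G)/(2*G))
387 - 362*C(-15) = 387 - 362*(½ - 1*(-15) - ½/(-15)) = 387 - 362*(½ + 15 - ½*(-1/15)) = 387 - 362*(½ + 15 + 1/30) = 387 - 362*233/15 = 387 - 84346/15 = -78541/15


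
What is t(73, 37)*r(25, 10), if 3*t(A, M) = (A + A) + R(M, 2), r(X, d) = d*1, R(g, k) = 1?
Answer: 490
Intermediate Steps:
r(X, d) = d
t(A, M) = ⅓ + 2*A/3 (t(A, M) = ((A + A) + 1)/3 = (2*A + 1)/3 = (1 + 2*A)/3 = ⅓ + 2*A/3)
t(73, 37)*r(25, 10) = (⅓ + (⅔)*73)*10 = (⅓ + 146/3)*10 = 49*10 = 490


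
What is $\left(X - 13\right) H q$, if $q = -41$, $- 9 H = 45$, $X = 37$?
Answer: $4920$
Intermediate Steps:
$H = -5$ ($H = \left(- \frac{1}{9}\right) 45 = -5$)
$\left(X - 13\right) H q = \left(37 - 13\right) \left(-5\right) \left(-41\right) = 24 \left(-5\right) \left(-41\right) = \left(-120\right) \left(-41\right) = 4920$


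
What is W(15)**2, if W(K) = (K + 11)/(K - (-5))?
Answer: 169/100 ≈ 1.6900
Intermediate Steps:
W(K) = (11 + K)/(5 + K) (W(K) = (11 + K)/(K - 1*(-5)) = (11 + K)/(K + 5) = (11 + K)/(5 + K))
W(15)**2 = ((11 + 15)/(5 + 15))**2 = (26/20)**2 = ((1/20)*26)**2 = (13/10)**2 = 169/100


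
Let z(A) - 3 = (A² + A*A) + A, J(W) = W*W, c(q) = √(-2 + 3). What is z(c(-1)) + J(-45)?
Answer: 2031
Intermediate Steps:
c(q) = 1 (c(q) = √1 = 1)
J(W) = W²
z(A) = 3 + A + 2*A² (z(A) = 3 + ((A² + A*A) + A) = 3 + ((A² + A²) + A) = 3 + (2*A² + A) = 3 + (A + 2*A²) = 3 + A + 2*A²)
z(c(-1)) + J(-45) = (3 + 1 + 2*1²) + (-45)² = (3 + 1 + 2*1) + 2025 = (3 + 1 + 2) + 2025 = 6 + 2025 = 2031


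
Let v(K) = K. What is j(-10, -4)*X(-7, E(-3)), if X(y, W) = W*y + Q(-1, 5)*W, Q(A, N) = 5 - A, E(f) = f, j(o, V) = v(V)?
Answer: -12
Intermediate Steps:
j(o, V) = V
X(y, W) = 6*W + W*y (X(y, W) = W*y + (5 - 1*(-1))*W = W*y + (5 + 1)*W = W*y + 6*W = 6*W + W*y)
j(-10, -4)*X(-7, E(-3)) = -(-12)*(6 - 7) = -(-12)*(-1) = -4*3 = -12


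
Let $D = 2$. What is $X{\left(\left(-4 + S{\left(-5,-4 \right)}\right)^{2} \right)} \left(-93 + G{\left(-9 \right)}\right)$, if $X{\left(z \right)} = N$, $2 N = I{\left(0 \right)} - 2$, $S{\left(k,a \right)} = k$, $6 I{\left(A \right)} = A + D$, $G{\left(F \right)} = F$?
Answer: $85$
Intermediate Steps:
$I{\left(A \right)} = \frac{1}{3} + \frac{A}{6}$ ($I{\left(A \right)} = \frac{A + 2}{6} = \frac{2 + A}{6} = \frac{1}{3} + \frac{A}{6}$)
$N = - \frac{5}{6}$ ($N = \frac{\left(\frac{1}{3} + \frac{1}{6} \cdot 0\right) - 2}{2} = \frac{\left(\frac{1}{3} + 0\right) - 2}{2} = \frac{\frac{1}{3} - 2}{2} = \frac{1}{2} \left(- \frac{5}{3}\right) = - \frac{5}{6} \approx -0.83333$)
$X{\left(z \right)} = - \frac{5}{6}$
$X{\left(\left(-4 + S{\left(-5,-4 \right)}\right)^{2} \right)} \left(-93 + G{\left(-9 \right)}\right) = - \frac{5 \left(-93 - 9\right)}{6} = \left(- \frac{5}{6}\right) \left(-102\right) = 85$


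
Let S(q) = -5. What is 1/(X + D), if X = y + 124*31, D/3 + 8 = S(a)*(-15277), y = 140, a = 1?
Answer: 1/233115 ≈ 4.2897e-6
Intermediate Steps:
D = 229131 (D = -24 + 3*(-5*(-15277)) = -24 + 3*76385 = -24 + 229155 = 229131)
X = 3984 (X = 140 + 124*31 = 140 + 3844 = 3984)
1/(X + D) = 1/(3984 + 229131) = 1/233115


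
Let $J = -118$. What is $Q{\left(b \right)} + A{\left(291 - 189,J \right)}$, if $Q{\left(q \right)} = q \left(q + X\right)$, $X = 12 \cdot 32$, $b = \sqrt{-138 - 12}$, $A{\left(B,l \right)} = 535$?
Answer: $385 + 1920 i \sqrt{6} \approx 385.0 + 4703.0 i$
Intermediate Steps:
$b = 5 i \sqrt{6}$ ($b = \sqrt{-150} = 5 i \sqrt{6} \approx 12.247 i$)
$X = 384$
$Q{\left(q \right)} = q \left(384 + q\right)$ ($Q{\left(q \right)} = q \left(q + 384\right) = q \left(384 + q\right)$)
$Q{\left(b \right)} + A{\left(291 - 189,J \right)} = 5 i \sqrt{6} \left(384 + 5 i \sqrt{6}\right) + 535 = 535 + 5 i \sqrt{6} \left(384 + 5 i \sqrt{6}\right)$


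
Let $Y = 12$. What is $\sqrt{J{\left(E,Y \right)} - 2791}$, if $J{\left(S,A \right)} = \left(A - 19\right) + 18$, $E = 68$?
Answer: $2 i \sqrt{695} \approx 52.726 i$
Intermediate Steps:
$J{\left(S,A \right)} = -1 + A$ ($J{\left(S,A \right)} = \left(-19 + A\right) + 18 = -1 + A$)
$\sqrt{J{\left(E,Y \right)} - 2791} = \sqrt{\left(-1 + 12\right) - 2791} = \sqrt{11 - 2791} = \sqrt{-2780} = 2 i \sqrt{695}$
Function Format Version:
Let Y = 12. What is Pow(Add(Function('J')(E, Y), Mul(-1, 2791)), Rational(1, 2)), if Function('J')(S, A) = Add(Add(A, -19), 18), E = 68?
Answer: Mul(2, I, Pow(695, Rational(1, 2))) ≈ Mul(52.726, I)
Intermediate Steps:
Function('J')(S, A) = Add(-1, A) (Function('J')(S, A) = Add(Add(-19, A), 18) = Add(-1, A))
Pow(Add(Function('J')(E, Y), Mul(-1, 2791)), Rational(1, 2)) = Pow(Add(Add(-1, 12), Mul(-1, 2791)), Rational(1, 2)) = Pow(Add(11, -2791), Rational(1, 2)) = Pow(-2780, Rational(1, 2)) = Mul(2, I, Pow(695, Rational(1, 2)))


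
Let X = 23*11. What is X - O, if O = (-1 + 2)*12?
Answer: 241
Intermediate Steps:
O = 12 (O = 1*12 = 12)
X = 253
X - O = 253 - 1*12 = 253 - 12 = 241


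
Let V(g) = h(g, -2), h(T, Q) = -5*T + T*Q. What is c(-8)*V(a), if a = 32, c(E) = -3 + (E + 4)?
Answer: 1568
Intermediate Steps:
c(E) = 1 + E (c(E) = -3 + (4 + E) = 1 + E)
h(T, Q) = -5*T + Q*T
V(g) = -7*g (V(g) = g*(-5 - 2) = g*(-7) = -7*g)
c(-8)*V(a) = (1 - 8)*(-7*32) = -7*(-224) = 1568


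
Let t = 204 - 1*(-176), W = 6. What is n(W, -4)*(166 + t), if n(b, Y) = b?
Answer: 3276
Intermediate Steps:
t = 380 (t = 204 + 176 = 380)
n(W, -4)*(166 + t) = 6*(166 + 380) = 6*546 = 3276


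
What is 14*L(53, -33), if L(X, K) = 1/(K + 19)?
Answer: -1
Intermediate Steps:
L(X, K) = 1/(19 + K)
14*L(53, -33) = 14/(19 - 33) = 14/(-14) = 14*(-1/14) = -1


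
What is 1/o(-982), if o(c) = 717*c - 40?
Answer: -1/704134 ≈ -1.4202e-6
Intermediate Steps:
o(c) = -40 + 717*c
1/o(-982) = 1/(-40 + 717*(-982)) = 1/(-40 - 704094) = 1/(-704134) = -1/704134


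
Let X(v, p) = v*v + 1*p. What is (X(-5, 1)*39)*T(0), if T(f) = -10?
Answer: -10140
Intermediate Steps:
X(v, p) = p + v**2 (X(v, p) = v**2 + p = p + v**2)
(X(-5, 1)*39)*T(0) = ((1 + (-5)**2)*39)*(-10) = ((1 + 25)*39)*(-10) = (26*39)*(-10) = 1014*(-10) = -10140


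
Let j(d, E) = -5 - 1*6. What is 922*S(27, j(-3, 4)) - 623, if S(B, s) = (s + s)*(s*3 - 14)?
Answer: 952725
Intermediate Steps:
j(d, E) = -11 (j(d, E) = -5 - 6 = -11)
S(B, s) = 2*s*(-14 + 3*s) (S(B, s) = (2*s)*(3*s - 14) = (2*s)*(-14 + 3*s) = 2*s*(-14 + 3*s))
922*S(27, j(-3, 4)) - 623 = 922*(2*(-11)*(-14 + 3*(-11))) - 623 = 922*(2*(-11)*(-14 - 33)) - 623 = 922*(2*(-11)*(-47)) - 623 = 922*1034 - 623 = 953348 - 623 = 952725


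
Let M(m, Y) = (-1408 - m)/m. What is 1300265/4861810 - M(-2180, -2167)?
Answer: 329394751/529937290 ≈ 0.62157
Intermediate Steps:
M(m, Y) = (-1408 - m)/m
1300265/4861810 - M(-2180, -2167) = 1300265/4861810 - (-1408 - 1*(-2180))/(-2180) = 1300265*(1/4861810) - (-1)*(-1408 + 2180)/2180 = 260053/972362 - (-1)*772/2180 = 260053/972362 - 1*(-193/545) = 260053/972362 + 193/545 = 329394751/529937290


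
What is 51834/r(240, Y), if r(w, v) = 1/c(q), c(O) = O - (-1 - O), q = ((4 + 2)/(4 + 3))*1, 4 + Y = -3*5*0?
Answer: 984846/7 ≈ 1.4069e+5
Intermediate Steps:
Y = -4 (Y = -4 - 3*5*0 = -4 - 15*0 = -4 + 0 = -4)
q = 6/7 (q = (6/7)*1 = 6/7 ≈ 0.85714)
c(O) = 1 + 2*O (c(O) = O + (1 + O) = 1 + 2*O)
r(w, v) = 7/19 (r(w, v) = 1/(1 + 2*(6/7)) = 1/(1 + 12/7) = 1/(19/7) = 7/19)
51834/r(240, Y) = 51834/(7/19) = 51834*(19/7) = 984846/7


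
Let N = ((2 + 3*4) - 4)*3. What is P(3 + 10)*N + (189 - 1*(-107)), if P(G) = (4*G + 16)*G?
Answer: 26816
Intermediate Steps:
P(G) = G*(16 + 4*G) (P(G) = (16 + 4*G)*G = G*(16 + 4*G))
N = 30 (N = ((2 + 12) - 4)*3 = (14 - 4)*3 = 10*3 = 30)
P(3 + 10)*N + (189 - 1*(-107)) = (4*(3 + 10)*(4 + (3 + 10)))*30 + (189 - 1*(-107)) = (4*13*(4 + 13))*30 + (189 + 107) = (4*13*17)*30 + 296 = 884*30 + 296 = 26520 + 296 = 26816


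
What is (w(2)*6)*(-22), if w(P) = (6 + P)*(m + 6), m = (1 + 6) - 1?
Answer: -12672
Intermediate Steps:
m = 6 (m = 7 - 1 = 6)
w(P) = 72 + 12*P (w(P) = (6 + P)*(6 + 6) = (6 + P)*12 = 72 + 12*P)
(w(2)*6)*(-22) = ((72 + 12*2)*6)*(-22) = ((72 + 24)*6)*(-22) = (96*6)*(-22) = 576*(-22) = -12672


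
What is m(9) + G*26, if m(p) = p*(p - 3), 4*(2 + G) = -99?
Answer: -1283/2 ≈ -641.50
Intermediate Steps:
G = -107/4 (G = -2 + (¼)*(-99) = -2 - 99/4 = -107/4 ≈ -26.750)
m(p) = p*(-3 + p)
m(9) + G*26 = 9*(-3 + 9) - 107/4*26 = 9*6 - 1391/2 = 54 - 1391/2 = -1283/2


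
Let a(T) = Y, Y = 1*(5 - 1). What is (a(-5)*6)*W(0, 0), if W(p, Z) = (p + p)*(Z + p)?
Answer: 0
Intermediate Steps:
Y = 4 (Y = 1*4 = 4)
a(T) = 4
W(p, Z) = 2*p*(Z + p) (W(p, Z) = (2*p)*(Z + p) = 2*p*(Z + p))
(a(-5)*6)*W(0, 0) = (4*6)*(2*0*(0 + 0)) = 24*(2*0*0) = 24*0 = 0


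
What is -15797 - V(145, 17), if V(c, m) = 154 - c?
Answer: -15806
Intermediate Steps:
-15797 - V(145, 17) = -15797 - (154 - 1*145) = -15797 - (154 - 145) = -15797 - 1*9 = -15797 - 9 = -15806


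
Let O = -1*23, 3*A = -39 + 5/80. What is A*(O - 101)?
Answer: 19313/12 ≈ 1609.4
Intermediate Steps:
A = -623/48 (A = (-39 + 5/80)/3 = (-39 + 5*(1/80))/3 = (-39 + 1/16)/3 = (1/3)*(-623/16) = -623/48 ≈ -12.979)
O = -23
A*(O - 101) = -623*(-23 - 101)/48 = -623/48*(-124) = 19313/12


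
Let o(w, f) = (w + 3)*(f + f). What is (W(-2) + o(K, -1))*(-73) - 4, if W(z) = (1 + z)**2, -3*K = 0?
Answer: 361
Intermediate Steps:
K = 0 (K = -1/3*0 = 0)
o(w, f) = 2*f*(3 + w) (o(w, f) = (3 + w)*(2*f) = 2*f*(3 + w))
(W(-2) + o(K, -1))*(-73) - 4 = ((1 - 2)**2 + 2*(-1)*(3 + 0))*(-73) - 4 = ((-1)**2 + 2*(-1)*3)*(-73) - 4 = (1 - 6)*(-73) - 4 = -5*(-73) - 4 = 365 - 4 = 361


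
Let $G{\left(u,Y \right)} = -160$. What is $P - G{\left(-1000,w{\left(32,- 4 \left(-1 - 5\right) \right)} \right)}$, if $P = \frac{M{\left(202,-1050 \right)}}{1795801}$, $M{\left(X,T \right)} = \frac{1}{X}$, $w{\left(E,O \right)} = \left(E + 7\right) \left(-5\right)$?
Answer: $\frac{58040288321}{362751802} \approx 160.0$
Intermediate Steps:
$w{\left(E,O \right)} = -35 - 5 E$ ($w{\left(E,O \right)} = \left(7 + E\right) \left(-5\right) = -35 - 5 E$)
$P = \frac{1}{362751802}$ ($P = \frac{1}{202 \cdot 1795801} = \frac{1}{202} \cdot \frac{1}{1795801} = \frac{1}{362751802} \approx 2.7567 \cdot 10^{-9}$)
$P - G{\left(-1000,w{\left(32,- 4 \left(-1 - 5\right) \right)} \right)} = \frac{1}{362751802} - -160 = \frac{1}{362751802} + 160 = \frac{58040288321}{362751802}$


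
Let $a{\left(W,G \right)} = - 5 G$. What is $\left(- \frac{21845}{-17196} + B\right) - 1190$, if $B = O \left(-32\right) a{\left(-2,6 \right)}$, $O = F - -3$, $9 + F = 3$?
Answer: $- \frac{69965875}{17196} \approx -4068.7$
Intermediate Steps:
$F = -6$ ($F = -9 + 3 = -6$)
$O = -3$ ($O = -6 - -3 = -6 + 3 = -3$)
$B = -2880$ ($B = \left(-3\right) \left(-32\right) \left(\left(-5\right) 6\right) = 96 \left(-30\right) = -2880$)
$\left(- \frac{21845}{-17196} + B\right) - 1190 = \left(- \frac{21845}{-17196} - 2880\right) - 1190 = \left(\left(-21845\right) \left(- \frac{1}{17196}\right) - 2880\right) - 1190 = \left(\frac{21845}{17196} - 2880\right) - 1190 = - \frac{49502635}{17196} - 1190 = - \frac{69965875}{17196}$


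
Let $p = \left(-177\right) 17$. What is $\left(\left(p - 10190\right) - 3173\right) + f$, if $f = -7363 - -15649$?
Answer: $-8086$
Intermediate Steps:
$f = 8286$ ($f = -7363 + 15649 = 8286$)
$p = -3009$
$\left(\left(p - 10190\right) - 3173\right) + f = \left(\left(-3009 - 10190\right) - 3173\right) + 8286 = \left(-13199 - 3173\right) + 8286 = -16372 + 8286 = -8086$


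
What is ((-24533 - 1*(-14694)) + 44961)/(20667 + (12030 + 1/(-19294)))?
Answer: 677643868/630855917 ≈ 1.0742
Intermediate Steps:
((-24533 - 1*(-14694)) + 44961)/(20667 + (12030 + 1/(-19294))) = ((-24533 + 14694) + 44961)/(20667 + (12030 - 1/19294)) = (-9839 + 44961)/(20667 + 232106819/19294) = 35122/(630855917/19294) = 35122*(19294/630855917) = 677643868/630855917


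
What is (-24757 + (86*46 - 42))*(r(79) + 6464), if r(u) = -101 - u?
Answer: -130977412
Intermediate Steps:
(-24757 + (86*46 - 42))*(r(79) + 6464) = (-24757 + (86*46 - 42))*((-101 - 1*79) + 6464) = (-24757 + (3956 - 42))*((-101 - 79) + 6464) = (-24757 + 3914)*(-180 + 6464) = -20843*6284 = -130977412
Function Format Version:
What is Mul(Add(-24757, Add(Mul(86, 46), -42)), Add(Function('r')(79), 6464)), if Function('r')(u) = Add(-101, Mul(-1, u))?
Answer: -130977412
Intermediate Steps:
Mul(Add(-24757, Add(Mul(86, 46), -42)), Add(Function('r')(79), 6464)) = Mul(Add(-24757, Add(Mul(86, 46), -42)), Add(Add(-101, Mul(-1, 79)), 6464)) = Mul(Add(-24757, Add(3956, -42)), Add(Add(-101, -79), 6464)) = Mul(Add(-24757, 3914), Add(-180, 6464)) = Mul(-20843, 6284) = -130977412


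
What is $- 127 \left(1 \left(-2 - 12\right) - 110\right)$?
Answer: $15748$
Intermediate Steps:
$- 127 \left(1 \left(-2 - 12\right) - 110\right) = - 127 \left(1 \left(-14\right) - 110\right) = - 127 \left(-14 - 110\right) = \left(-127\right) \left(-124\right) = 15748$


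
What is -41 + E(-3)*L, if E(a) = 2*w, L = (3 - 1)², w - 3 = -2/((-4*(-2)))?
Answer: -19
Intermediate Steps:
w = 11/4 (w = 3 - 2/((-4*(-2))) = 3 - 2/8 = 3 - 2*⅛ = 3 - ¼ = 11/4 ≈ 2.7500)
L = 4 (L = 2² = 4)
E(a) = 11/2 (E(a) = 2*(11/4) = 11/2)
-41 + E(-3)*L = -41 + (11/2)*4 = -41 + 22 = -19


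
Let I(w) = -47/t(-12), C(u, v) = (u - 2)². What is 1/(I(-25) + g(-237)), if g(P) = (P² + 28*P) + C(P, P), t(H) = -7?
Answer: 7/746625 ≈ 9.3755e-6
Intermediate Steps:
C(u, v) = (-2 + u)²
g(P) = P² + (-2 + P)² + 28*P (g(P) = (P² + 28*P) + (-2 + P)² = P² + (-2 + P)² + 28*P)
I(w) = 47/7 (I(w) = -47/(-7) = -47*(-⅐) = 47/7)
1/(I(-25) + g(-237)) = 1/(47/7 + (4 + 2*(-237)² + 24*(-237))) = 1/(47/7 + (4 + 2*56169 - 5688)) = 1/(47/7 + (4 + 112338 - 5688)) = 1/(47/7 + 106654) = 1/(746625/7) = 7/746625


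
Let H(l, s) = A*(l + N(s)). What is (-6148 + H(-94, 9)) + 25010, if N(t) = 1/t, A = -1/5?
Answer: 169927/9 ≈ 18881.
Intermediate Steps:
A = -1/5 (A = -1*1/5 = -1/5 ≈ -0.20000)
N(t) = 1/t
H(l, s) = -l/5 - 1/(5*s) (H(l, s) = -(l + 1/s)/5 = -l/5 - 1/(5*s))
(-6148 + H(-94, 9)) + 25010 = (-6148 + (1/5)*(-1 - 1*(-94)*9)/9) + 25010 = (-6148 + (1/5)*(1/9)*(-1 + 846)) + 25010 = (-6148 + (1/5)*(1/9)*845) + 25010 = (-6148 + 169/9) + 25010 = -55163/9 + 25010 = 169927/9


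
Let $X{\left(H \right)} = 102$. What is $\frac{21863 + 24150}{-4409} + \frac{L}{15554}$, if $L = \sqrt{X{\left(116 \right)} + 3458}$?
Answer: $- \frac{46013}{4409} + \frac{\sqrt{890}}{7777} \approx -10.432$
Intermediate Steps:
$L = 2 \sqrt{890}$ ($L = \sqrt{102 + 3458} = \sqrt{3560} = 2 \sqrt{890} \approx 59.666$)
$\frac{21863 + 24150}{-4409} + \frac{L}{15554} = \frac{21863 + 24150}{-4409} + \frac{2 \sqrt{890}}{15554} = 46013 \left(- \frac{1}{4409}\right) + 2 \sqrt{890} \cdot \frac{1}{15554} = - \frac{46013}{4409} + \frac{\sqrt{890}}{7777}$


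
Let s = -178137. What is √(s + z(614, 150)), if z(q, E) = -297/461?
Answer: 3*I*√4206443366/461 ≈ 422.06*I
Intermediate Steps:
z(q, E) = -297/461 (z(q, E) = -297*1/461 = -297/461)
√(s + z(614, 150)) = √(-178137 - 297/461) = √(-82121454/461) = 3*I*√4206443366/461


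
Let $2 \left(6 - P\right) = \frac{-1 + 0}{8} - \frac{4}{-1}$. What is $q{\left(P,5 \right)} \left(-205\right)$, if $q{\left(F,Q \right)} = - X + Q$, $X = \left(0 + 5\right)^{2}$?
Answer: $4100$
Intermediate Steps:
$X = 25$ ($X = 5^{2} = 25$)
$P = \frac{65}{16}$ ($P = 6 - \frac{\frac{-1 + 0}{8} - \frac{4}{-1}}{2} = 6 - \frac{\left(-1\right) \frac{1}{8} - -4}{2} = 6 - \frac{- \frac{1}{8} + 4}{2} = 6 - \frac{31}{16} = \frac{65}{16} \approx 4.0625$)
$q{\left(F,Q \right)} = -25 + Q$ ($q{\left(F,Q \right)} = \left(-1\right) 25 + Q = -25 + Q$)
$q{\left(P,5 \right)} \left(-205\right) = \left(-25 + 5\right) \left(-205\right) = \left(-20\right) \left(-205\right) = 4100$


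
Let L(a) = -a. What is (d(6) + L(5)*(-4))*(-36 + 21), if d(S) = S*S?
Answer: -840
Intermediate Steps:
d(S) = S**2
(d(6) + L(5)*(-4))*(-36 + 21) = (6**2 - 1*5*(-4))*(-36 + 21) = (36 - 5*(-4))*(-15) = (36 + 20)*(-15) = 56*(-15) = -840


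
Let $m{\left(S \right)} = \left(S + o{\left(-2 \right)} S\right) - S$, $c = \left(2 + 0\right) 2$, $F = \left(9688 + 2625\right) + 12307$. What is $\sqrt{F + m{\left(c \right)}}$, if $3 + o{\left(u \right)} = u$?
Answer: $10 \sqrt{246} \approx 156.84$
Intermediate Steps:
$o{\left(u \right)} = -3 + u$
$F = 24620$ ($F = 12313 + 12307 = 24620$)
$c = 4$ ($c = 2 \cdot 2 = 4$)
$m{\left(S \right)} = - 5 S$ ($m{\left(S \right)} = \left(S + \left(-3 - 2\right) S\right) - S = \left(S - 5 S\right) - S = - 4 S - S = - 5 S$)
$\sqrt{F + m{\left(c \right)}} = \sqrt{24620 - 20} = \sqrt{24600} = 10 \sqrt{246}$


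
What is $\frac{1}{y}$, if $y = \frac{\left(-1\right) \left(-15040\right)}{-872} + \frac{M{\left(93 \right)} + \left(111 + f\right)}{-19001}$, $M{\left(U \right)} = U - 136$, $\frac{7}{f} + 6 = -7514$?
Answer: $- \frac{15574739680}{268684275077} \approx -0.057967$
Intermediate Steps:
$f = - \frac{7}{7520}$ ($f = \frac{7}{-6 - 7514} = \frac{7}{-7520} = 7 \left(- \frac{1}{7520}\right) = - \frac{7}{7520} \approx -0.00093085$)
$M{\left(U \right)} = -136 + U$
$y = - \frac{268684275077}{15574739680}$ ($y = \frac{\left(-1\right) \left(-15040\right)}{-872} + \frac{\left(-136 + 93\right) + \left(111 - \frac{7}{7520}\right)}{-19001} = 15040 \left(- \frac{1}{872}\right) + \left(-43 + \frac{834713}{7520}\right) \left(- \frac{1}{19001}\right) = - \frac{1880}{109} + \frac{511353}{7520} \left(- \frac{1}{19001}\right) = - \frac{1880}{109} - \frac{511353}{142887520} = - \frac{268684275077}{15574739680} \approx -17.251$)
$\frac{1}{y} = \frac{1}{- \frac{268684275077}{15574739680}} = - \frac{15574739680}{268684275077}$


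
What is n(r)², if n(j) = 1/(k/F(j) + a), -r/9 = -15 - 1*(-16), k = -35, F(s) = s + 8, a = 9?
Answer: 1/1936 ≈ 0.00051653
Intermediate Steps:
F(s) = 8 + s
r = -9 (r = -9*(-15 - 1*(-16)) = -9*(-15 + 16) = -9*1 = -9)
n(j) = 1/(9 - 35/(8 + j)) (n(j) = 1/(-35/(8 + j) + 9) = 1/(9 - 35/(8 + j)))
n(r)² = ((8 - 9)/(37 + 9*(-9)))² = (-1/(37 - 81))² = (-1/(-44))² = (-1/44*(-1))² = (1/44)² = 1/1936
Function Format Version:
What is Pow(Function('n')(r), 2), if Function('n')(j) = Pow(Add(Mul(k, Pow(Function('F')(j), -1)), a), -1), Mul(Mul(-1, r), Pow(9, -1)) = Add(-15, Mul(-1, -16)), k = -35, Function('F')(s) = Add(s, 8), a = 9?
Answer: Rational(1, 1936) ≈ 0.00051653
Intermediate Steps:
Function('F')(s) = Add(8, s)
r = -9 (r = Mul(-9, Add(-15, Mul(-1, -16))) = Mul(-9, Add(-15, 16)) = Mul(-9, 1) = -9)
Function('n')(j) = Pow(Add(9, Mul(-35, Pow(Add(8, j), -1))), -1) (Function('n')(j) = Pow(Add(Mul(-35, Pow(Add(8, j), -1)), 9), -1) = Pow(Add(9, Mul(-35, Pow(Add(8, j), -1))), -1))
Pow(Function('n')(r), 2) = Pow(Mul(Pow(Add(37, Mul(9, -9)), -1), Add(8, -9)), 2) = Pow(Mul(Pow(Add(37, -81), -1), -1), 2) = Pow(Mul(Pow(-44, -1), -1), 2) = Pow(Mul(Rational(-1, 44), -1), 2) = Pow(Rational(1, 44), 2) = Rational(1, 1936)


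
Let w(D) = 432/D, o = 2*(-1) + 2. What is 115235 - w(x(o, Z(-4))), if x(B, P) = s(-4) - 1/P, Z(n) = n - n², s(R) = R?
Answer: 9112205/79 ≈ 1.1534e+5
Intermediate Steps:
o = 0 (o = -2 + 2 = 0)
x(B, P) = -4 - 1/P
115235 - w(x(o, Z(-4))) = 115235 - 432/(-4 - 1/((-4*(1 - 1*(-4))))) = 115235 - 432/(-4 - 1/((-4*(1 + 4)))) = 115235 - 432/(-4 - 1/((-4*5))) = 115235 - 432/(-4 - 1/(-20)) = 115235 - 432/(-4 - 1*(-1/20)) = 115235 - 432/(-4 + 1/20) = 115235 - 432/(-79/20) = 115235 - 432*(-20)/79 = 115235 - 1*(-8640/79) = 115235 + 8640/79 = 9112205/79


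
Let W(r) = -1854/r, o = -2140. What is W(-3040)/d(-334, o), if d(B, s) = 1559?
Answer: 927/2369680 ≈ 0.00039119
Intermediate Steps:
W(-3040)/d(-334, o) = -1854/(-3040)/1559 = -1854*(-1/3040)*(1/1559) = (927/1520)*(1/1559) = 927/2369680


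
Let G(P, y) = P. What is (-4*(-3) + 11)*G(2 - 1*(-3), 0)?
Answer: 115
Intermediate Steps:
(-4*(-3) + 11)*G(2 - 1*(-3), 0) = (-4*(-3) + 11)*(2 - 1*(-3)) = (12 + 11)*(2 + 3) = 23*5 = 115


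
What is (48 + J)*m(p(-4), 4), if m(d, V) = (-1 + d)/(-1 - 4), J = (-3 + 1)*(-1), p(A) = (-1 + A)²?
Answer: -240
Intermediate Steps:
J = 2 (J = -2*(-1) = 2)
m(d, V) = ⅕ - d/5 (m(d, V) = (-1 + d)/(-5) = (-1 + d)*(-⅕) = ⅕ - d/5)
(48 + J)*m(p(-4), 4) = (48 + 2)*(⅕ - (-1 - 4)²/5) = 50*(⅕ - ⅕*(-5)²) = 50*(⅕ - ⅕*25) = 50*(⅕ - 5) = 50*(-24/5) = -240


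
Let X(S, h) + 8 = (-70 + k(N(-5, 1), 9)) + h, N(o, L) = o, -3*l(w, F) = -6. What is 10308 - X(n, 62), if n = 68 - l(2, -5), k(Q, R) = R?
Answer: 10315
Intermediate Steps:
l(w, F) = 2 (l(w, F) = -1/3*(-6) = 2)
n = 66 (n = 68 - 1*2 = 68 - 2 = 66)
X(S, h) = -69 + h (X(S, h) = -8 + ((-70 + 9) + h) = -8 + (-61 + h) = -69 + h)
10308 - X(n, 62) = 10308 - (-69 + 62) = 10308 - 1*(-7) = 10308 + 7 = 10315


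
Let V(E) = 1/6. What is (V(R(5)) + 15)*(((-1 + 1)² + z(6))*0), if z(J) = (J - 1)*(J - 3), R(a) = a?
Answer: 0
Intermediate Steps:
z(J) = (-1 + J)*(-3 + J)
V(E) = ⅙
(V(R(5)) + 15)*(((-1 + 1)² + z(6))*0) = (⅙ + 15)*(((-1 + 1)² + (3 + 6² - 4*6))*0) = 91*((0² + (3 + 36 - 24))*0)/6 = 91*((0 + 15)*0)/6 = 91*(15*0)/6 = (91/6)*0 = 0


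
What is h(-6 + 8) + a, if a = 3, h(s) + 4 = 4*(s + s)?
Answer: 15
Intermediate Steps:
h(s) = -4 + 8*s (h(s) = -4 + 4*(s + s) = -4 + 4*(2*s) = -4 + 8*s)
h(-6 + 8) + a = (-4 + 8*(-6 + 8)) + 3 = (-4 + 8*2) + 3 = (-4 + 16) + 3 = 12 + 3 = 15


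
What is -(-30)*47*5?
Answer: 7050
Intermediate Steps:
-(-30)*47*5 = -30*(-47)*5 = 1410*5 = 7050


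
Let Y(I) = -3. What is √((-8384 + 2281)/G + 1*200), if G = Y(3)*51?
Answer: √2159/3 ≈ 15.488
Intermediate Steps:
G = -153 (G = -3*51 = -153)
√((-8384 + 2281)/G + 1*200) = √((-8384 + 2281)/(-153) + 1*200) = √(-6103*(-1/153) + 200) = √(359/9 + 200) = √(2159/9) = √2159/3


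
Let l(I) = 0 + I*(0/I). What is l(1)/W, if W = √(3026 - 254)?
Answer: 0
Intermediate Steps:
l(I) = 0 (l(I) = 0 + I*0 = 0 + 0 = 0)
W = 6*√77 (W = √2772 = 6*√77 ≈ 52.650)
l(1)/W = 0/((6*√77)) = 0*(√77/462) = 0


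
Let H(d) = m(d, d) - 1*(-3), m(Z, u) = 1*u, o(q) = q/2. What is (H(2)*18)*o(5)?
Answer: 225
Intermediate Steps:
o(q) = q/2 (o(q) = q*(½) = q/2)
m(Z, u) = u
H(d) = 3 + d (H(d) = d - 1*(-3) = d + 3 = 3 + d)
(H(2)*18)*o(5) = ((3 + 2)*18)*((½)*5) = (5*18)*(5/2) = 90*(5/2) = 225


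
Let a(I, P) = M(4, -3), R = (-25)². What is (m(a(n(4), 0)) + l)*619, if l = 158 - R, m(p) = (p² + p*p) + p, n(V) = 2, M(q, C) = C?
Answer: -279788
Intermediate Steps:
R = 625
a(I, P) = -3
m(p) = p + 2*p² (m(p) = (p² + p²) + p = 2*p² + p = p + 2*p²)
l = -467 (l = 158 - 1*625 = 158 - 625 = -467)
(m(a(n(4), 0)) + l)*619 = (-3*(1 + 2*(-3)) - 467)*619 = (-3*(1 - 6) - 467)*619 = (-3*(-5) - 467)*619 = (15 - 467)*619 = -452*619 = -279788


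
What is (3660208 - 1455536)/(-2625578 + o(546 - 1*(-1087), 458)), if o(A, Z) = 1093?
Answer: -2204672/2624485 ≈ -0.84004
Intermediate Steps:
(3660208 - 1455536)/(-2625578 + o(546 - 1*(-1087), 458)) = (3660208 - 1455536)/(-2625578 + 1093) = 2204672/(-2624485) = 2204672*(-1/2624485) = -2204672/2624485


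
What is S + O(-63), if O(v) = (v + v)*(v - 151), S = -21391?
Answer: 5573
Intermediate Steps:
O(v) = 2*v*(-151 + v) (O(v) = (2*v)*(-151 + v) = 2*v*(-151 + v))
S + O(-63) = -21391 + 2*(-63)*(-151 - 63) = -21391 + 2*(-63)*(-214) = -21391 + 26964 = 5573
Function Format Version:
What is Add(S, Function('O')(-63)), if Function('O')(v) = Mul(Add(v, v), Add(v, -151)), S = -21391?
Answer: 5573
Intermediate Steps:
Function('O')(v) = Mul(2, v, Add(-151, v)) (Function('O')(v) = Mul(Mul(2, v), Add(-151, v)) = Mul(2, v, Add(-151, v)))
Add(S, Function('O')(-63)) = Add(-21391, Mul(2, -63, Add(-151, -63))) = Add(-21391, Mul(2, -63, -214)) = Add(-21391, 26964) = 5573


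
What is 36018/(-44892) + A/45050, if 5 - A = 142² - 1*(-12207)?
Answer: -2945963/1937150 ≈ -1.5208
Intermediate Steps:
A = -32366 (A = 5 - (142² - 1*(-12207)) = 5 - (20164 + 12207) = 5 - 1*32371 = 5 - 32371 = -32366)
36018/(-44892) + A/45050 = 36018/(-44892) - 32366/45050 = 36018*(-1/44892) - 32366*1/45050 = -69/86 - 16183/22525 = -2945963/1937150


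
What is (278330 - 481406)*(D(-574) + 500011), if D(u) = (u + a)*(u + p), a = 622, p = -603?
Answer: -90067252140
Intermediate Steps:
D(u) = (-603 + u)*(622 + u) (D(u) = (u + 622)*(u - 603) = (622 + u)*(-603 + u) = (-603 + u)*(622 + u))
(278330 - 481406)*(D(-574) + 500011) = (278330 - 481406)*((-375066 + (-574)² + 19*(-574)) + 500011) = -203076*((-375066 + 329476 - 10906) + 500011) = -203076*(-56496 + 500011) = -203076*443515 = -90067252140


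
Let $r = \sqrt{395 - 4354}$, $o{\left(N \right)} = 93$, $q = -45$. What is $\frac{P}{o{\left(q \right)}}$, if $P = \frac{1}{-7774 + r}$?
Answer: $- \frac{7774}{5620830255} - \frac{i \sqrt{3959}}{5620830255} \approx -1.3831 \cdot 10^{-6} - 1.1194 \cdot 10^{-8} i$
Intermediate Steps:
$r = i \sqrt{3959}$ ($r = \sqrt{-3959} = i \sqrt{3959} \approx 62.921 i$)
$P = \frac{1}{-7774 + i \sqrt{3959}} \approx -0.00012863 - 1.041 \cdot 10^{-6} i$
$\frac{P}{o{\left(q \right)}} = \frac{- \frac{7774}{60439035} - \frac{i \sqrt{3959}}{60439035}}{93} = \left(- \frac{7774}{60439035} - \frac{i \sqrt{3959}}{60439035}\right) \frac{1}{93} = - \frac{7774}{5620830255} - \frac{i \sqrt{3959}}{5620830255}$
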